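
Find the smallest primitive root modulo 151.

φ(151) = 151 − 1 = 150 = 2 · 3 · 5^2.
g is a primitive root iff g^(150/q) ≢ 1 (mod 151) for each prime q ∈ {2, 3, 5}.
g = 2: 2^75 ≡ 1 — hits 1, so not a primitive root.
g = 3: 3^75 ≡ 150; 3^50 ≡ 1 — hits 1, so not a primitive root.
g = 4: 4^75 ≡ 1 — hits 1, so not a primitive root.
g = 5: 5^75 ≡ 1 — hits 1, so not a primitive root.
g = 6: 6^75 ≡ 150; 6^50 ≡ 32; 6^30 ≡ 59 — none is 1, so 6 is a primitive root.
So 6 is the smallest generator of (Z/151Z)^×.

6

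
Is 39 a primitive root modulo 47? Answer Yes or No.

Yes

φ(47) = 47 − 1 = 46 = 2 · 23.
39 is a primitive root mod 47 iff 39^(φ(47)/q) ≢ 1 for every prime q | φ(47), i.e. q ∈ {2, 23}.
39^23 ≡ 46 (mod 47)  [q = 2: ≢ 1 ✓]
39^2 ≡ 17 (mod 47)  [q = 23: ≢ 1 ✓]
All checks pass, so 39 has order 46 and is a primitive root modulo 47.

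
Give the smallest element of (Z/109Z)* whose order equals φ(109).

φ(109) = 109 − 1 = 108 = 2^2 · 3^3.
Test candidates g = 2, 3, … against the prime factors q ∈ {2, 3} of φ(109): g is a generator iff g^(108/q) ≢ 1 for every such q.
g = 2: 2^54 ≡ 108; 2^36 ≡ 1 — hits 1, so not a primitive root.
g = 3: 3^54 ≡ 1 — hits 1, so not a primitive root.
g = 4: 4^54 ≡ 1 — hits 1, so not a primitive root.
g = 5: 5^54 ≡ 1 — hits 1, so not a primitive root.
g = 6: 6^54 ≡ 108; 6^36 ≡ 63 — none is 1, so 6 is a primitive root.
The smallest primitive root modulo 109 is 6.

6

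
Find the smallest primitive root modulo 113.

φ(113) = 113 − 1 = 112 = 2^4 · 7.
Test candidates g = 2, 3, … against the prime factors q ∈ {2, 7} of φ(113): g is a generator iff g^(112/q) ≢ 1 for every such q.
g = 2: 2^56 ≡ 1 — hits 1, so not a primitive root.
g = 3: 3^56 ≡ 112; 3^16 ≡ 49 — none is 1, so 3 is a primitive root.
Hence the least primitive root of 113 is 3.

3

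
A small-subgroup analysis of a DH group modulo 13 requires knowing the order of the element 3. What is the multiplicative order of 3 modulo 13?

3

By Lagrange's theorem, ord_13(3) divides φ(13) = 13 − 1 = 12 = 2^2 · 3.
Divisors of 12: 1, 2, 3, 4, 6, 12.
Evaluate successive powers at the divisors of 12:
3^1 ≡ 3 (mod 13)
3^2 ≡ 9 (mod 13)
3^3 ≡ 1 (mod 13) ✓
Hence ord(3) = 3.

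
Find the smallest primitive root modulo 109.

φ(109) = 109 − 1 = 108 = 2^2 · 3^3.
g is a primitive root iff g^(108/q) ≢ 1 (mod 109) for each prime q ∈ {2, 3}.
g = 2: 2^54 ≡ 108; 2^36 ≡ 1 — hits 1, so not a primitive root.
g = 3: 3^54 ≡ 1 — hits 1, so not a primitive root.
g = 4: 4^54 ≡ 1 — hits 1, so not a primitive root.
g = 5: 5^54 ≡ 1 — hits 1, so not a primitive root.
g = 6: 6^54 ≡ 108; 6^36 ≡ 63 — none is 1, so 6 is a primitive root.
So 6 is the smallest generator of (Z/109Z)^×.

6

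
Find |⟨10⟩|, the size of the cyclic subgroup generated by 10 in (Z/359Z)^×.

ord(10) | φ(359) = 359 − 1 = 358 = 2 · 179.
Divisors of 358: 1, 2, 179, 358.
Compute 10^d (mod 359) for the divisors d until we hit 1:
10^1 ≡ 10 (mod 359)
10^2 ≡ 100 (mod 359)
10^179 ≡ 1 (mod 359) ✓
So ord_359(10) = 179.

179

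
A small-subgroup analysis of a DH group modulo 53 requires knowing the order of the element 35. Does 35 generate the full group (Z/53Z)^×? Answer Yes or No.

Yes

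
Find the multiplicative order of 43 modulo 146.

The order of 43 must divide φ(146) = φ(2)·φ(73) = 1·72 = 72 = 2^3 · 3^2.
Divisors of 72: 1, 2, 3, 4, 6, 8, 9, 12, 18, 24, 36, 72.
Test each divisor d:
43^1 ≡ 43 (mod 146)
43^2 ≡ 97 (mod 146)
43^3 ≡ 83 (mod 146)
43^4 ≡ 65 (mod 146)
43^6 ≡ 27 (mod 146)
43^8 ≡ 137 (mod 146)
43^9 ≡ 51 (mod 146)
43^12 ≡ 145 (mod 146)
43^18 ≡ 119 (mod 146)
43^24 ≡ 1 (mod 146) ✓
The smallest such exponent is 24, so the order of 43 is 24.

24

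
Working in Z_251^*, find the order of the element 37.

250

By Lagrange's theorem, ord_251(37) divides φ(251) = 251 − 1 = 250 = 2 · 5^3.
Divisors of 250: 1, 2, 5, 10, 25, 50, 125, 250.
Evaluate successive powers at the divisors of 250:
37^1 ≡ 37
37^2 ≡ 114
37^5 ≡ 187
37^10 ≡ 80
37^25 ≡ 32
37^50 ≡ 20
37^125 ≡ 250
37^250 ≡ 1
The smallest such exponent is 250, so the order of 37 is 250.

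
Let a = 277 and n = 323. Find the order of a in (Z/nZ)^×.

48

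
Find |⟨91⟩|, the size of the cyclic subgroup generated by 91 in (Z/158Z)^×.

26

Since 91 ∈ (Z/158Z)^×, its order divides φ(158) = φ(2)·φ(79) = 1·78 = 78 = 2 · 3 · 13.
Divisors of 78: 1, 2, 3, 6, 13, 26, 39, 78.
Compute 91^d (mod 158) for the divisors d until we hit 1:
91^1 ≡ 91 (mod 158)
91^2 ≡ 65 (mod 158)
91^3 ≡ 69 (mod 158)
91^6 ≡ 21 (mod 158)
91^13 ≡ 157 (mod 158)
91^26 ≡ 1 (mod 158) ✓
Therefore the multiplicative order of 91 modulo 158 is 26.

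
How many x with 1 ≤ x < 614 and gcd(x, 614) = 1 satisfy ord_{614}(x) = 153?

96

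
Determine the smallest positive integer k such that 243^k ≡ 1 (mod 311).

Since 243 ∈ (Z/311Z)^×, its order divides φ(311) = 311 − 1 = 310 = 2 · 5 · 31.
Divisors of 310: 1, 2, 5, 10, 31, 62, 155, 310.
Check 243^d mod 311 for each divisor in increasing order:
243^1 ≡ 243 (mod 311)
243^2 ≡ 270 (mod 311)
243^5 ≡ 140 (mod 311)
243^10 ≡ 7 (mod 311)
243^31 ≡ 1 (mod 311) ✓
Hence ord(243) = 31.

31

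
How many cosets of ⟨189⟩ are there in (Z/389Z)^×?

1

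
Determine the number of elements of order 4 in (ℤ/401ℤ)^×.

2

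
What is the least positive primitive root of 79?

3

φ(79) = 79 − 1 = 78 = 2 · 3 · 13.
g is a primitive root iff g^(78/q) ≢ 1 (mod 79) for each prime q ∈ {2, 3, 13}.
g = 2: 2^39 ≡ 1 — hits 1, so not a primitive root.
g = 3: 3^39 ≡ 78; 3^26 ≡ 23; 3^6 ≡ 18 — none is 1, so 3 is a primitive root.
Hence the least primitive root of 79 is 3.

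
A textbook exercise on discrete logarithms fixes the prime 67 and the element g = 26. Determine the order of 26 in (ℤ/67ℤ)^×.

33

ord(26) | φ(67) = 67 − 1 = 66 = 2 · 3 · 11.
Divisors of 66: 1, 2, 3, 6, 11, 22, 33, 66.
Compute 26^d (mod 67) for the divisors d until we hit 1:
26^1 ≡ 26
26^2 ≡ 6
26^3 ≡ 22
26^6 ≡ 15
26^11 ≡ 37
26^22 ≡ 29
26^33 ≡ 1
Hence ord(26) = 33.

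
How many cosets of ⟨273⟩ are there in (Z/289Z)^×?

ord(273) | φ(289) = φ(17^2) = 17·(17−1) = 272 = 2^4 · 17.
Divisors of 272: 1, 2, 4, 8, 16, 17, 34, 68, 136, 272.
Test each divisor d:
273^1 ≡ 273 (mod 289)
273^2 ≡ 256 (mod 289)
273^4 ≡ 222 (mod 289)
273^8 ≡ 154 (mod 289)
273^16 ≡ 18 (mod 289)
273^17 ≡ 1 (mod 289) ✓
So ord_289(273) = 17, hence |⟨273⟩| = 17.
Index = |(Z/289Z)^×| / |⟨273⟩| = 272 / 17 = 16.

16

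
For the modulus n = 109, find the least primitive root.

6

φ(109) = 109 − 1 = 108 = 2^2 · 3^3.
Test candidates g = 2, 3, … against the prime factors q ∈ {2, 3} of φ(109): g is a generator iff g^(108/q) ≢ 1 for every such q.
g = 2: 2^54 ≡ 108; 2^36 ≡ 1 — hits 1, so not a primitive root.
g = 3: 3^54 ≡ 1 — hits 1, so not a primitive root.
g = 4: 4^54 ≡ 1 — hits 1, so not a primitive root.
g = 5: 5^54 ≡ 1 — hits 1, so not a primitive root.
g = 6: 6^54 ≡ 108; 6^36 ≡ 63 — none is 1, so 6 is a primitive root.
Hence the least primitive root of 109 is 6.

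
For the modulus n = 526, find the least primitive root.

5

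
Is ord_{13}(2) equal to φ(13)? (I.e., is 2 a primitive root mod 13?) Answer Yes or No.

Yes

φ(13) = 13 − 1 = 12 = 2^2 · 3.
It suffices to check that the order of 2 is not a proper divisor of 12: compute 2^(12/q) for q ∈ {2, 3}.
2^6 ≡ 12 (mod 13)  [q = 2: ≢ 1 ✓]
2^4 ≡ 3 (mod 13)  [q = 3: ≢ 1 ✓]
None equal 1, so ord_13(2) = 12: 2 is a primitive root.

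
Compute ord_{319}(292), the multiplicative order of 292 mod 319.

140

By Lagrange's theorem, ord_319(292) divides φ(319) = φ(11·29) = (11−1)·(29−1) = 10·28 = 280 = 2^3 · 5 · 7.
Divisors of 280: 1, 2, 4, 5, 7, 8, 10, 14, 20, 28, 35, 40, 56, 70, 140, 280.
Test each divisor d:
292^1 ≡ 292
292^2 ≡ 91
292^4 ≡ 306
292^5 ≡ 32
292^7 ≡ 41
292^8 ≡ 169
292^10 ≡ 67
292^14 ≡ 86
292^20 ≡ 23
292^28 ≡ 59
292^35 ≡ 186
292^40 ≡ 210
292^56 ≡ 291
292^70 ≡ 144
292^140 ≡ 1
The smallest such exponent is 140, so the order of 292 is 140.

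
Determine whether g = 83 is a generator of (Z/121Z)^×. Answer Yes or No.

φ(121) = φ(11^2) = 11·(11−1) = 110 = 2 · 5 · 11.
83 is a primitive root mod 121 iff 83^(φ(121)/q) ≢ 1 for every prime q | φ(121), i.e. q ∈ {2, 5, 11}.
83^55 ≡ 120 (mod 121)  [q = 2: ≢ 1 ✓]
83^22 ≡ 3 (mod 121)  [q = 5: ≢ 1 ✓]
83^10 ≡ 23 (mod 121)  [q = 11: ≢ 1 ✓]
Every test exponent gives a nontrivial residue, hence 83 generates the full group.

Yes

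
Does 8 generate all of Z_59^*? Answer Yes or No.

φ(59) = 59 − 1 = 58 = 2 · 29.
Test 8^(58/q) mod 59 for each prime factor q of 58:
8^29 ≡ 58 (mod 59)  [q = 2: ≢ 1 ✓]
8^2 ≡ 5 (mod 59)  [q = 29: ≢ 1 ✓]
None equal 1, so ord_59(8) = 58: 8 is a primitive root.

Yes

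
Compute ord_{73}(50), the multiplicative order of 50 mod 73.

Since 50 ∈ (Z/73Z)^×, its order divides φ(73) = 73 − 1 = 72 = 2^3 · 3^2.
Divisors of 72: 1, 2, 3, 4, 6, 8, 9, 12, 18, 24, 36, 72.
Evaluate successive powers at the divisors of 72:
50^1 ≡ 50
50^2 ≡ 18
50^3 ≡ 24
50^4 ≡ 32
50^6 ≡ 65
50^8 ≡ 2
50^9 ≡ 27
50^12 ≡ 64
50^18 ≡ 72
50^24 ≡ 8
50^36 ≡ 1
So ord_73(50) = 36.

36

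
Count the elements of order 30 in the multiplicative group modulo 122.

φ(122) = φ(2)·φ(61) = 1·60 = 60 = 2^2 · 3 · 5.
In a cyclic group of order 60, there are φ(d) elements of order d for each divisor d of 60, and zero for non-divisors.
30 = 2 · 3 · 5 divides 60, and φ(30) = 8.

8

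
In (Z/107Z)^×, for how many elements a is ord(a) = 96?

0

φ(107) = 107 − 1 = 106 = 2 · 53.
In a cyclic group of order 106, there are φ(d) elements of order d for each divisor d of 106, and zero for non-divisors.
Here 106 is not a multiple of 96, so there are no elements of order 96.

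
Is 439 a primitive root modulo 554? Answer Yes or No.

Yes

φ(554) = φ(2)·φ(277) = 1·276 = 276 = 2^2 · 3 · 23.
It suffices to check that the order of 439 is not a proper divisor of 276: compute 439^(276/q) for q ∈ {2, 3, 23}.
439^138 ≡ 553 (mod 554)  [q = 2: ≢ 1 ✓]
439^92 ≡ 437 (mod 554)  [q = 3: ≢ 1 ✓]
439^12 ≡ 175 (mod 554)  [q = 23: ≢ 1 ✓]
Every test exponent gives a nontrivial residue, hence 439 generates the full group.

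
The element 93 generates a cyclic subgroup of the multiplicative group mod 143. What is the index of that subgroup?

2

By Lagrange's theorem, ord_143(93) divides φ(143) = φ(11·13) = (11−1)·(13−1) = 10·12 = 120 = 2^3 · 3 · 5.
Divisors of 120: 1, 2, 3, 4, 5, 6, 8, 10, 12, 15, 20, 24, 30, 40, 60, 120.
Evaluate successive powers at the divisors of 120:
93^1 ≡ 93 (mod 143)
93^2 ≡ 69 (mod 143)
93^3 ≡ 125 (mod 143)
93^4 ≡ 42 (mod 143)
93^5 ≡ 45 (mod 143)
93^6 ≡ 38 (mod 143)
93^8 ≡ 48 (mod 143)
93^10 ≡ 23 (mod 143)
93^12 ≡ 14 (mod 143)
93^15 ≡ 34 (mod 143)
93^20 ≡ 100 (mod 143)
93^24 ≡ 53 (mod 143)
93^30 ≡ 12 (mod 143)
93^40 ≡ 133 (mod 143)
93^60 ≡ 1 (mod 143) ✓
The order of 93 is 60, so the subgroup it generates has 60 elements.
The index is φ(143) / ord(93) = 120 / 60 = 2.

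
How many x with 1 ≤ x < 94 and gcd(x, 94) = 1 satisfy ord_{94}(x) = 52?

0

φ(94) = φ(2)·φ(47) = 1·46 = 46 = 2 · 23.
(Z/94Z)^× is cyclic (|G| = 46); a cyclic group of order m has exactly φ(d) elements of each order d | m, and none otherwise.
Here 46 is not a multiple of 52, so there are no elements of order 52.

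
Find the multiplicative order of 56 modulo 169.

ord(56) | φ(169) = φ(13^2) = 13·(13−1) = 156 = 2^2 · 3 · 13.
Divisors of 156: 1, 2, 3, 4, 6, 12, 13, 26, 39, 52, 78, 156.
Test each divisor d:
56^1 ≡ 56 (mod 169)
56^2 ≡ 94 (mod 169)
56^3 ≡ 25 (mod 169)
56^4 ≡ 48 (mod 169)
56^6 ≡ 118 (mod 169)
56^12 ≡ 66 (mod 169)
56^13 ≡ 147 (mod 169)
56^26 ≡ 146 (mod 169)
56^39 ≡ 168 (mod 169)
56^52 ≡ 22 (mod 169)
56^78 ≡ 1 (mod 169) ✓
So ord_169(56) = 78.

78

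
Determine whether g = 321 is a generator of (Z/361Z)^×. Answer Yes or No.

No

φ(361) = φ(19^2) = 19·(19−1) = 342 = 2 · 3^2 · 19.
It suffices to check that the order of 321 is not a proper divisor of 342: compute 321^(342/q) for q ∈ {2, 3, 19}.
321^171 ≡ 1 (mod 361)  [q = 2: ≡ 1 ✗]
321^114 ≡ 292 (mod 361)  [q = 3: ≢ 1 ✓]
321^18 ≡ 39 (mod 361)  [q = 19: ≢ 1 ✓]
The check at q = 2 fails, so 321 generates a proper subgroup.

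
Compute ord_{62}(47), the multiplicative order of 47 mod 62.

By Lagrange's theorem, ord_62(47) divides φ(62) = φ(2)·φ(31) = 1·30 = 30 = 2 · 3 · 5.
Divisors of 30: 1, 2, 3, 5, 6, 10, 15, 30.
Evaluate successive powers at the divisors of 30:
47^1 ≡ 47 (mod 62)
47^2 ≡ 39 (mod 62)
47^3 ≡ 35 (mod 62)
47^5 ≡ 1 (mod 62) ✓
The smallest such exponent is 5, so the order of 47 is 5.

5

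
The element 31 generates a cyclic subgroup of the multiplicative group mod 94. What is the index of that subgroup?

1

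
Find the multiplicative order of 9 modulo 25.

10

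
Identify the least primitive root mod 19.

φ(19) = 19 − 1 = 18 = 2 · 3^2.
g is a primitive root iff g^(18/q) ≢ 1 (mod 19) for each prime q ∈ {2, 3}.
g = 2: 2^9 ≡ 18; 2^6 ≡ 7 — none is 1, so 2 is a primitive root.
The smallest primitive root modulo 19 is 2.

2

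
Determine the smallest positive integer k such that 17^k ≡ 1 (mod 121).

Since 17 ∈ (Z/121Z)^×, its order divides φ(121) = φ(11^2) = 11·(11−1) = 110 = 2 · 5 · 11.
Divisors of 110: 1, 2, 5, 10, 11, 22, 55, 110.
Test each divisor d:
17^1 ≡ 17 (mod 121)
17^2 ≡ 47 (mod 121)
17^5 ≡ 43 (mod 121)
17^10 ≡ 34 (mod 121)
17^11 ≡ 94 (mod 121)
17^22 ≡ 3 (mod 121)
17^55 ≡ 120 (mod 121)
17^110 ≡ 1 (mod 121) ✓
The smallest such exponent is 110, so the order of 17 is 110.

110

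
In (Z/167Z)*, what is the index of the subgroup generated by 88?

Since 88 ∈ (Z/167Z)^×, its order divides φ(167) = 167 − 1 = 166 = 2 · 83.
Divisors of 166: 1, 2, 83, 166.
Compute 88^d (mod 167) for the divisors d until we hit 1:
88^1 ≡ 88 (mod 167)
88^2 ≡ 62 (mod 167)
88^83 ≡ 1 (mod 167) ✓
The order of 88 is 83, so the subgroup it generates has 83 elements.
Index = |(Z/167Z)^×| / |⟨88⟩| = 166 / 83 = 2.

2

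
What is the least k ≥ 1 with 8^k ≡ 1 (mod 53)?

ord(8) | φ(53) = 53 − 1 = 52 = 2^2 · 13.
Divisors of 52: 1, 2, 4, 13, 26, 52.
Evaluate successive powers at the divisors of 52:
8^1 ≡ 8
8^2 ≡ 11
8^4 ≡ 15
8^13 ≡ 23
8^26 ≡ 52
8^52 ≡ 1
So ord_53(8) = 52.

52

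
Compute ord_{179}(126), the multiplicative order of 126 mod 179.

Since 126 ∈ (Z/179Z)^×, its order divides φ(179) = 179 − 1 = 178 = 2 · 89.
Divisors of 178: 1, 2, 89, 178.
Evaluate successive powers at the divisors of 178:
126^1 ≡ 126 (mod 179)
126^2 ≡ 124 (mod 179)
126^89 ≡ 1 (mod 179) ✓
Hence ord(126) = 89.

89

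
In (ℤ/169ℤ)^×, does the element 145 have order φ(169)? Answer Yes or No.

Yes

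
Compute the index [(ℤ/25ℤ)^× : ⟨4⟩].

2

By Lagrange's theorem, ord_25(4) divides φ(25) = φ(5^2) = 5·(5−1) = 20 = 2^2 · 5.
Divisors of 20: 1, 2, 4, 5, 10, 20.
Check 4^d mod 25 for each divisor in increasing order:
4^1 ≡ 4
4^2 ≡ 16
4^4 ≡ 6
4^5 ≡ 24
4^10 ≡ 1
The order of 4 is 10, so the subgroup it generates has 10 elements.
The index is φ(25) / ord(4) = 20 / 10 = 2.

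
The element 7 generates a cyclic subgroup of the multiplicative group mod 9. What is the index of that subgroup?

2

ord(7) | φ(9) = φ(3^2) = 3·(3−1) = 6 = 2 · 3.
Divisors of 6: 1, 2, 3, 6.
Test each divisor d:
7^1 ≡ 7 (mod 9)
7^2 ≡ 4 (mod 9)
7^3 ≡ 1 (mod 9) ✓
The order of 7 is 3, so the subgroup it generates has 3 elements.
[(Z/9Z)^× : ⟨7⟩] = 6/3 = 2.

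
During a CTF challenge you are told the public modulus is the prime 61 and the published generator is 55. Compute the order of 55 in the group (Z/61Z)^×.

60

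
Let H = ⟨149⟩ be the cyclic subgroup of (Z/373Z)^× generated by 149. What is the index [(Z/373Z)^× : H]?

By Lagrange's theorem, ord_373(149) divides φ(373) = 373 − 1 = 372 = 2^2 · 3 · 31.
Divisors of 372: 1, 2, 3, 4, 6, 12, 31, 62, 93, 124, 186, 372.
Test each divisor d:
149^1 ≡ 149 (mod 373)
149^2 ≡ 194 (mod 373)
149^3 ≡ 185 (mod 373)
149^4 ≡ 336 (mod 373)
149^6 ≡ 282 (mod 373)
149^12 ≡ 75 (mod 373)
149^31 ≡ 173 (mod 373)
149^62 ≡ 89 (mod 373)
149^93 ≡ 104 (mod 373)
149^124 ≡ 88 (mod 373)
149^186 ≡ 372 (mod 373)
149^372 ≡ 1 (mod 373) ✓
The order of 149 is 372, so the subgroup it generates has 372 elements.
The index is φ(373) / ord(149) = 372 / 372 = 1.

1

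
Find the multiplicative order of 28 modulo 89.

88

ord(28) | φ(89) = 89 − 1 = 88 = 2^3 · 11.
Divisors of 88: 1, 2, 4, 8, 11, 22, 44, 88.
Check 28^d mod 89 for each divisor in increasing order:
28^1 ≡ 28 (mod 89)
28^2 ≡ 72 (mod 89)
28^4 ≡ 22 (mod 89)
28^8 ≡ 39 (mod 89)
28^11 ≡ 37 (mod 89)
28^22 ≡ 34 (mod 89)
28^44 ≡ 88 (mod 89)
28^88 ≡ 1 (mod 89) ✓
Hence ord(28) = 88.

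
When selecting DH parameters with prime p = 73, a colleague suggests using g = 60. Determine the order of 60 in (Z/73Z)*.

The order of 60 must divide φ(73) = 73 − 1 = 72 = 2^3 · 3^2.
Divisors of 72: 1, 2, 3, 4, 6, 8, 9, 12, 18, 24, 36, 72.
Compute 60^d (mod 73) for the divisors d until we hit 1:
60^1 ≡ 60 (mod 73)
60^2 ≡ 23 (mod 73)
60^3 ≡ 66 (mod 73)
60^4 ≡ 18 (mod 73)
60^6 ≡ 49 (mod 73)
60^8 ≡ 32 (mod 73)
60^9 ≡ 22 (mod 73)
60^12 ≡ 65 (mod 73)
60^18 ≡ 46 (mod 73)
60^24 ≡ 64 (mod 73)
60^36 ≡ 72 (mod 73)
60^72 ≡ 1 (mod 73) ✓
So ord_73(60) = 72.

72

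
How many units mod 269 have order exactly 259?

0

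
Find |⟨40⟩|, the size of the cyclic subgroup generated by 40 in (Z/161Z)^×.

The order of 40 must divide φ(161) = φ(7·23) = (7−1)·(23−1) = 6·22 = 132 = 2^2 · 3 · 11.
Divisors of 132: 1, 2, 3, 4, 6, 11, 12, 22, 33, 44, 66, 132.
Compute 40^d (mod 161) for the divisors d until we hit 1:
40^1 ≡ 40 (mod 161)
40^2 ≡ 151 (mod 161)
40^3 ≡ 83 (mod 161)
40^4 ≡ 100 (mod 161)
40^6 ≡ 127 (mod 161)
40^11 ≡ 45 (mod 161)
40^12 ≡ 29 (mod 161)
40^22 ≡ 93 (mod 161)
40^33 ≡ 160 (mod 161)
40^44 ≡ 116 (mod 161)
40^66 ≡ 1 (mod 161) ✓
The smallest such exponent is 66, so the order of 40 is 66.

66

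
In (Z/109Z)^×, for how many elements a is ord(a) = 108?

36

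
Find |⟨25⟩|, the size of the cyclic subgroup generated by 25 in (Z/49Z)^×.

By Lagrange's theorem, ord_49(25) divides φ(49) = φ(7^2) = 7·(7−1) = 42 = 2 · 3 · 7.
Divisors of 42: 1, 2, 3, 6, 7, 14, 21, 42.
Test each divisor d:
25^1 ≡ 25 (mod 49)
25^2 ≡ 37 (mod 49)
25^3 ≡ 43 (mod 49)
25^6 ≡ 36 (mod 49)
25^7 ≡ 18 (mod 49)
25^14 ≡ 30 (mod 49)
25^21 ≡ 1 (mod 49) ✓
So ord_49(25) = 21.

21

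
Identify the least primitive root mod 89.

φ(89) = 89 − 1 = 88 = 2^3 · 11.
g is a primitive root iff g^(88/q) ≢ 1 (mod 89) for each prime q ∈ {2, 11}.
g = 2: 2^44 ≡ 1 — hits 1, so not a primitive root.
g = 3: 3^44 ≡ 88; 3^8 ≡ 64 — none is 1, so 3 is a primitive root.
So 3 is the smallest generator of (Z/89Z)^×.

3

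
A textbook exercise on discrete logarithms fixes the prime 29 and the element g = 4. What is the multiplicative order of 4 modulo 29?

By Lagrange's theorem, ord_29(4) divides φ(29) = 29 − 1 = 28 = 2^2 · 7.
Divisors of 28: 1, 2, 4, 7, 14, 28.
Check 4^d mod 29 for each divisor in increasing order:
4^1 ≡ 4 (mod 29)
4^2 ≡ 16 (mod 29)
4^4 ≡ 24 (mod 29)
4^7 ≡ 28 (mod 29)
4^14 ≡ 1 (mod 29) ✓
Therefore the multiplicative order of 4 modulo 29 is 14.

14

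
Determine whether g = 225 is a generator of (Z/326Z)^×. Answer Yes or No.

No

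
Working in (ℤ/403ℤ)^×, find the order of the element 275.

60

By Lagrange's theorem, ord_403(275) divides φ(403) = φ(13·31) = (13−1)·(31−1) = 12·30 = 360 = 2^3 · 3^2 · 5.
Divisors of 360: 1, 2, 3, 4, 5, 6, 8, 9, 10, 12, 15, 18, 20, 24, 30, 36, 40, 45, 60, 72, 90, 120, 180, 360.
Test each divisor d:
275^1 ≡ 275 (mod 403)
275^2 ≡ 264 (mod 403)
275^3 ≡ 60 (mod 403)
275^4 ≡ 380 (mod 403)
275^5 ≡ 123 (mod 403)
275^6 ≡ 376 (mod 403)
275^8 ≡ 126 (mod 403)
275^9 ≡ 395 (mod 403)
275^10 ≡ 218 (mod 403)
275^12 ≡ 326 (mod 403)
275^15 ≡ 216 (mod 403)
275^18 ≡ 64 (mod 403)
275^20 ≡ 373 (mod 403)
275^24 ≡ 287 (mod 403)
275^30 ≡ 311 (mod 403)
275^36 ≡ 66 (mod 403)
275^40 ≡ 94 (mod 403)
275^45 ≡ 278 (mod 403)
275^60 ≡ 1 (mod 403) ✓
Hence ord(275) = 60.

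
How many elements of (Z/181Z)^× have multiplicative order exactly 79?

φ(181) = 181 − 1 = 180 = 2^2 · 3^2 · 5.
Since (Z/181Z)^× is cyclic of order 180, the number of elements of order d is φ(d) when d | 180 and 0 otherwise.
79 does not divide 180, so no element of (Z/181Z)^× has order 79.

0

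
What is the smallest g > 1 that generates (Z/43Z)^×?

3

φ(43) = 43 − 1 = 42 = 2 · 3 · 7.
Test candidates g = 2, 3, … against the prime factors q ∈ {2, 3, 7} of φ(43): g is a generator iff g^(42/q) ≢ 1 for every such q.
g = 2: 2^21 ≡ 42; 2^14 ≡ 1 — hits 1, so not a primitive root.
g = 3: 3^21 ≡ 42; 3^14 ≡ 36; 3^6 ≡ 41 — none is 1, so 3 is a primitive root.
The smallest primitive root modulo 43 is 3.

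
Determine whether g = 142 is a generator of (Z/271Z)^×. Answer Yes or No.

Yes

φ(271) = 271 − 1 = 270 = 2 · 3^3 · 5.
It suffices to check that the order of 142 is not a proper divisor of 270: compute 142^(270/q) for q ∈ {2, 3, 5}.
142^135 ≡ 270 (mod 271)  [q = 2: ≢ 1 ✓]
142^90 ≡ 28 (mod 271)  [q = 3: ≢ 1 ✓]
142^54 ≡ 10 (mod 271)  [q = 5: ≢ 1 ✓]
All checks pass, so 142 has order 270 and is a primitive root modulo 271.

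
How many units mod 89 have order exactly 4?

φ(89) = 89 − 1 = 88 = 2^3 · 11.
(Z/89Z)^× is cyclic (|G| = 88); a cyclic group of order m has exactly φ(d) elements of each order d | m, and none otherwise.
4 = 2^2 divides 88, and φ(4) = 2.

2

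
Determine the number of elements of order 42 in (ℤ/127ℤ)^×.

12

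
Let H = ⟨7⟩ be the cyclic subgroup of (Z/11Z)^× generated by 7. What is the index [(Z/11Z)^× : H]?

1

ord(7) | φ(11) = 11 − 1 = 10 = 2 · 5.
Divisors of 10: 1, 2, 5, 10.
Evaluate successive powers at the divisors of 10:
7^1 ≡ 7 (mod 11)
7^2 ≡ 5 (mod 11)
7^5 ≡ 10 (mod 11)
7^10 ≡ 1 (mod 11) ✓
So ord_11(7) = 10, hence |⟨7⟩| = 10.
[(Z/11Z)^× : ⟨7⟩] = 10/10 = 1.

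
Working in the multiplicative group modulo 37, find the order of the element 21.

Since 21 ∈ (Z/37Z)^×, its order divides φ(37) = 37 − 1 = 36 = 2^2 · 3^2.
Divisors of 36: 1, 2, 3, 4, 6, 9, 12, 18, 36.
Check 21^d mod 37 for each divisor in increasing order:
21^1 ≡ 21 (mod 37)
21^2 ≡ 34 (mod 37)
21^3 ≡ 11 (mod 37)
21^4 ≡ 9 (mod 37)
21^6 ≡ 10 (mod 37)
21^9 ≡ 36 (mod 37)
21^12 ≡ 26 (mod 37)
21^18 ≡ 1 (mod 37) ✓
Therefore the multiplicative order of 21 modulo 37 is 18.

18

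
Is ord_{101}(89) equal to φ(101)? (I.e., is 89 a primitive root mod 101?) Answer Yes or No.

φ(101) = 101 − 1 = 100 = 2^2 · 5^2.
89 is a primitive root mod 101 iff 89^(φ(101)/q) ≢ 1 for every prime q | φ(101), i.e. q ∈ {2, 5}.
89^50 ≡ 100 (mod 101)  [q = 2: ≢ 1 ✓]
89^20 ≡ 95 (mod 101)  [q = 5: ≢ 1 ✓]
Every test exponent gives a nontrivial residue, hence 89 generates the full group.

Yes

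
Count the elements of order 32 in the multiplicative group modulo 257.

16

φ(257) = 257 − 1 = 256 = 2^8.
Since (Z/257Z)^× is cyclic of order 256, the number of elements of order d is φ(d) when d | 256 and 0 otherwise.
32 = 2^5 divides 256, and φ(32) = 16.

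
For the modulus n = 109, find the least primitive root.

φ(109) = 109 − 1 = 108 = 2^2 · 3^3.
Test candidates g = 2, 3, … against the prime factors q ∈ {2, 3} of φ(109): g is a generator iff g^(108/q) ≢ 1 for every such q.
g = 2: 2^54 ≡ 108; 2^36 ≡ 1 — hits 1, so not a primitive root.
g = 3: 3^54 ≡ 1 — hits 1, so not a primitive root.
g = 4: 4^54 ≡ 1 — hits 1, so not a primitive root.
g = 5: 5^54 ≡ 1 — hits 1, so not a primitive root.
g = 6: 6^54 ≡ 108; 6^36 ≡ 63 — none is 1, so 6 is a primitive root.
So 6 is the smallest generator of (Z/109Z)^×.

6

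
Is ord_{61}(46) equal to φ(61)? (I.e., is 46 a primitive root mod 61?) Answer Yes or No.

No

φ(61) = 61 − 1 = 60 = 2^2 · 3 · 5.
An element g generates (Z/61Z)^× iff g^(60/q) ≢ 1 (mod 61) for each prime q ∈ {2, 3, 5}.
46^30 ≡ 1 (mod 61)  [q = 2: ≡ 1 ✗]
46^20 ≡ 47 (mod 61)  [q = 3: ≢ 1 ✓]
46^12 ≡ 58 (mod 61)  [q = 5: ≢ 1 ✓]
The check at q = 2 fails, so 46 generates a proper subgroup.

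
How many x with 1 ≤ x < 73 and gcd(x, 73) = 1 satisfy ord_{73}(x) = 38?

0

φ(73) = 73 − 1 = 72 = 2^3 · 3^2.
In a cyclic group of order 72, there are φ(d) elements of order d for each divisor d of 72, and zero for non-divisors.
Here 72 is not a multiple of 38, so there are no elements of order 38.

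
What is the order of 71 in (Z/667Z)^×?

154

Since 71 ∈ (Z/667Z)^×, its order divides φ(667) = φ(23·29) = (23−1)·(29−1) = 22·28 = 616 = 2^3 · 7 · 11.
Divisors of 616: 1, 2, 4, 7, 8, 11, 14, 22, 28, 44, 56, 77, 88, 154, 308, 616.
Check 71^d mod 667 for each divisor in increasing order:
71^1 ≡ 71 (mod 667)
71^2 ≡ 372 (mod 667)
71^4 ≡ 315 (mod 667)
71^7 ≡ 289 (mod 667)
71^8 ≡ 509 (mod 667)
71^11 ≡ 323 (mod 667)
71^14 ≡ 146 (mod 667)
71^22 ≡ 277 (mod 667)
71^28 ≡ 639 (mod 667)
71^44 ≡ 24 (mod 667)
71^56 ≡ 117 (mod 667)
71^77 ≡ 231 (mod 667)
71^88 ≡ 576 (mod 667)
71^154 ≡ 1 (mod 667) ✓
So ord_667(71) = 154.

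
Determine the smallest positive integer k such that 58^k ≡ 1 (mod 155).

20

Since 58 ∈ (Z/155Z)^×, its order divides φ(155) = φ(5·31) = (5−1)·(31−1) = 4·30 = 120 = 2^3 · 3 · 5.
Divisors of 120: 1, 2, 3, 4, 5, 6, 8, 10, 12, 15, 20, 24, 30, 40, 60, 120.
Check 58^d mod 155 for each divisor in increasing order:
58^1 ≡ 58
58^2 ≡ 109
58^3 ≡ 122
58^4 ≡ 101
58^5 ≡ 123
58^6 ≡ 4
58^8 ≡ 126
58^10 ≡ 94
58^12 ≡ 16
58^15 ≡ 92
58^20 ≡ 1
Therefore the multiplicative order of 58 modulo 155 is 20.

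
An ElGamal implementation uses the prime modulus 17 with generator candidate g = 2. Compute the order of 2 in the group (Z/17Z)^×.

8

Since 2 ∈ (Z/17Z)^×, its order divides φ(17) = 17 − 1 = 16 = 2^4.
Divisors of 16: 1, 2, 4, 8, 16.
Evaluate successive powers at the divisors of 16:
2^1 ≡ 2
2^2 ≡ 4
2^4 ≡ 16
2^8 ≡ 1
Therefore the multiplicative order of 2 modulo 17 is 8.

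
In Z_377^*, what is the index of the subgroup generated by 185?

4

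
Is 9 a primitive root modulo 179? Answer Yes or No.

φ(179) = 179 − 1 = 178 = 2 · 89.
9 is a primitive root mod 179 iff 9^(φ(179)/q) ≢ 1 for every prime q | φ(179), i.e. q ∈ {2, 89}.
9^89 ≡ 1 (mod 179)  [q = 2: ≡ 1 ✗]
9^2 ≡ 81 (mod 179)  [q = 89: ≢ 1 ✓]
9^89 ≡ 1 shows ord(9) | 89, strictly less than φ(179); not a primitive root.

No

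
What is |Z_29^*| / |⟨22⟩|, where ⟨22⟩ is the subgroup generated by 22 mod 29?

By Lagrange's theorem, ord_29(22) divides φ(29) = 29 − 1 = 28 = 2^2 · 7.
Divisors of 28: 1, 2, 4, 7, 14, 28.
Check 22^d mod 29 for each divisor in increasing order:
22^1 ≡ 22 (mod 29)
22^2 ≡ 20 (mod 29)
22^4 ≡ 23 (mod 29)
22^7 ≡ 28 (mod 29)
22^14 ≡ 1 (mod 29) ✓
Thus |⟨22⟩| = ord(22) = 14.
The index is φ(29) / ord(22) = 28 / 14 = 2.

2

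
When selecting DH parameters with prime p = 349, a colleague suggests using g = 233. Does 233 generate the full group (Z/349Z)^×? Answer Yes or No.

φ(349) = 349 − 1 = 348 = 2^2 · 3 · 29.
233 is a primitive root mod 349 iff 233^(φ(349)/q) ≢ 1 for every prime q | φ(349), i.e. q ∈ {2, 3, 29}.
233^174 ≡ 1 (mod 349)  [q = 2: ≡ 1 ✗]
233^116 ≡ 226 (mod 349)  [q = 3: ≢ 1 ✓]
233^12 ≡ 280 (mod 349)  [q = 29: ≢ 1 ✓]
The check at q = 2 fails, so 233 generates a proper subgroup.

No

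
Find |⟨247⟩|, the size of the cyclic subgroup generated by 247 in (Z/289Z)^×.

136

Since 247 ∈ (Z/289Z)^×, its order divides φ(289) = φ(17^2) = 17·(17−1) = 272 = 2^4 · 17.
Divisors of 272: 1, 2, 4, 8, 16, 17, 34, 68, 136, 272.
Compute 247^d (mod 289) for the divisors d until we hit 1:
247^1 ≡ 247 (mod 289)
247^2 ≡ 30 (mod 289)
247^4 ≡ 33 (mod 289)
247^8 ≡ 222 (mod 289)
247^16 ≡ 154 (mod 289)
247^17 ≡ 179 (mod 289)
247^34 ≡ 251 (mod 289)
247^68 ≡ 288 (mod 289)
247^136 ≡ 1 (mod 289) ✓
Hence ord(247) = 136.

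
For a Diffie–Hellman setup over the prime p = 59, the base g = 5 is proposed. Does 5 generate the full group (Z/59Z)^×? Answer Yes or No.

No

φ(59) = 59 − 1 = 58 = 2 · 29.
Test 5^(58/q) mod 59 for each prime factor q of 58:
5^29 ≡ 1 (mod 59)  [q = 2: ≡ 1 ✗]
5^2 ≡ 25 (mod 59)  [q = 29: ≢ 1 ✓]
Since 5^29 ≡ 1, the order of 5 divides 29 < 58, so 5 is not a primitive root.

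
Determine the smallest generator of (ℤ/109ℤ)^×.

6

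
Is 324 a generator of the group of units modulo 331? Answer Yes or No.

No

φ(331) = 331 − 1 = 330 = 2 · 3 · 5 · 11.
324 is a primitive root mod 331 iff 324^(φ(331)/q) ≢ 1 for every prime q | φ(331), i.e. q ∈ {2, 3, 5, 11}.
324^165 ≡ 1 (mod 331)  [q = 2: ≡ 1 ✗]
324^110 ≡ 1 (mod 331)  [q = 3: ≡ 1 ✗]
324^66 ≡ 64 (mod 331)  [q = 5: ≢ 1 ✓]
324^30 ≡ 111 (mod 331)  [q = 11: ≢ 1 ✓]
324^165 ≡ 1 shows ord(324) | 165, strictly less than φ(331); not a primitive root.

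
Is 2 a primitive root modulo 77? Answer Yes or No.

No

77 = 7 · 11 is a product of two distinct odd primes, so (Z/77Z)^× ≅ (Z/7Z)^× × (Z/11Z)^× is not cyclic.
No primitive root modulo 77 exists; in particular 2 is not one.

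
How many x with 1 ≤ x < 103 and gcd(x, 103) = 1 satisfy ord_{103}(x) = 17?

16

φ(103) = 103 − 1 = 102 = 2 · 3 · 17.
(Z/103Z)^× is cyclic (|G| = 102); a cyclic group of order m has exactly φ(d) elements of each order d | m, and none otherwise.
17 | 102, and φ(17) = 17 − 1 = 16.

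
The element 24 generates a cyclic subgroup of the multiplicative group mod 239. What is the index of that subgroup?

34

Since 24 ∈ (Z/239Z)^×, its order divides φ(239) = 239 − 1 = 238 = 2 · 7 · 17.
Divisors of 238: 1, 2, 7, 14, 17, 34, 119, 238.
Evaluate successive powers at the divisors of 238:
24^1 ≡ 24
24^2 ≡ 98
24^7 ≡ 1
So ord_239(24) = 7, hence |⟨24⟩| = 7.
Index = |(Z/239Z)^×| / |⟨24⟩| = 238 / 7 = 34.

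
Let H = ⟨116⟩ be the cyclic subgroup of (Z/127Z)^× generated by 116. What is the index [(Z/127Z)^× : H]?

1

The order of 116 must divide φ(127) = 127 − 1 = 126 = 2 · 3^2 · 7.
Divisors of 126: 1, 2, 3, 6, 7, 9, 14, 18, 21, 42, 63, 126.
Check 116^d mod 127 for each divisor in increasing order:
116^1 ≡ 116 (mod 127)
116^2 ≡ 121 (mod 127)
116^3 ≡ 66 (mod 127)
116^6 ≡ 38 (mod 127)
116^7 ≡ 90 (mod 127)
116^9 ≡ 95 (mod 127)
116^14 ≡ 99 (mod 127)
116^18 ≡ 8 (mod 127)
116^21 ≡ 20 (mod 127)
116^42 ≡ 19 (mod 127)
116^63 ≡ 126 (mod 127)
116^126 ≡ 1 (mod 127) ✓
Thus |⟨116⟩| = ord(116) = 126.
[(Z/127Z)^× : ⟨116⟩] = 126/126 = 1.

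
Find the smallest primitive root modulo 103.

5

φ(103) = 103 − 1 = 102 = 2 · 3 · 17.
g is a primitive root iff g^(102/q) ≢ 1 (mod 103) for each prime q ∈ {2, 3, 17}.
g = 2: 2^51 ≡ 1 — hits 1, so not a primitive root.
g = 3: 3^51 ≡ 102; 3^34 ≡ 1 — hits 1, so not a primitive root.
g = 4: 4^51 ≡ 1 — hits 1, so not a primitive root.
g = 5: 5^51 ≡ 102; 5^34 ≡ 56; 5^6 ≡ 72 — none is 1, so 5 is a primitive root.
Hence the least primitive root of 103 is 5.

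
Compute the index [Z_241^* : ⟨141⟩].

8

By Lagrange's theorem, ord_241(141) divides φ(241) = 241 − 1 = 240 = 2^4 · 3 · 5.
Divisors of 240: 1, 2, 3, 4, 5, 6, 8, 10, 12, 15, 16, 20, 24, 30, 40, 48, 60, 80, 120, 240.
Compute 141^d (mod 241) for the divisors d until we hit 1:
141^1 ≡ 141 (mod 241)
141^2 ≡ 119 (mod 241)
141^3 ≡ 150 (mod 241)
141^4 ≡ 183 (mod 241)
141^5 ≡ 16 (mod 241)
141^6 ≡ 87 (mod 241)
141^8 ≡ 231 (mod 241)
141^10 ≡ 15 (mod 241)
141^12 ≡ 98 (mod 241)
141^15 ≡ 240 (mod 241)
141^16 ≡ 100 (mod 241)
141^20 ≡ 225 (mod 241)
141^24 ≡ 205 (mod 241)
141^30 ≡ 1 (mod 241) ✓
So ord_241(141) = 30, hence |⟨141⟩| = 30.
[(Z/241Z)^× : ⟨141⟩] = 240/30 = 8.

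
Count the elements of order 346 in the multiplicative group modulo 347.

172

φ(347) = 347 − 1 = 346 = 2 · 173.
(Z/347Z)^× is cyclic (|G| = 346); a cyclic group of order m has exactly φ(d) elements of each order d | m, and none otherwise.
346 = 2 · 173 divides 346, and φ(346) = 172.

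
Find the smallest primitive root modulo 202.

φ(202) = φ(2)·φ(101) = 1·100 = 100 = 2^2 · 5^2.
Test candidates g = 2, 3, … against the prime factors q ∈ {2, 5} of φ(202): g is a generator iff g^(100/q) ≢ 1 for every such q.
g = 2: gcd(2, 202) = 2 > 1, not a unit — skip.
g = 3: 3^50 ≡ 201; 3^20 ≡ 185 — none is 1, so 3 is a primitive root.
So 3 is the smallest generator of (Z/202Z)^×.

3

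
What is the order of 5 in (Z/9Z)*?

6

ord(5) | φ(9) = φ(3^2) = 3·(3−1) = 6 = 2 · 3.
Divisors of 6: 1, 2, 3, 6.
Evaluate successive powers at the divisors of 6:
5^1 ≡ 5
5^2 ≡ 7
5^3 ≡ 8
5^6 ≡ 1
Therefore the multiplicative order of 5 modulo 9 is 6.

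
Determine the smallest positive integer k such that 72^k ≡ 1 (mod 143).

60

By Lagrange's theorem, ord_143(72) divides φ(143) = φ(11·13) = (11−1)·(13−1) = 10·12 = 120 = 2^3 · 3 · 5.
Divisors of 120: 1, 2, 3, 4, 5, 6, 8, 10, 12, 15, 20, 24, 30, 40, 60, 120.
Evaluate successive powers at the divisors of 120:
72^1 ≡ 72
72^2 ≡ 36
72^3 ≡ 18
72^4 ≡ 9
72^5 ≡ 76
72^6 ≡ 38
72^8 ≡ 81
72^10 ≡ 56
72^12 ≡ 14
72^15 ≡ 109
72^20 ≡ 133
72^24 ≡ 53
72^30 ≡ 12
72^40 ≡ 100
72^60 ≡ 1
Hence ord(72) = 60.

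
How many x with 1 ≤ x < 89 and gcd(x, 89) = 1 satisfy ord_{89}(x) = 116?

0

φ(89) = 89 − 1 = 88 = 2^3 · 11.
Since (Z/89Z)^× is cyclic of order 88, the number of elements of order d is φ(d) when d | 88 and 0 otherwise.
Here 88 is not a multiple of 116, so there are no elements of order 116.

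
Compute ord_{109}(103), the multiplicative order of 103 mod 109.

By Lagrange's theorem, ord_109(103) divides φ(109) = 109 − 1 = 108 = 2^2 · 3^3.
Divisors of 108: 1, 2, 3, 4, 6, 9, 12, 18, 27, 36, 54, 108.
Compute 103^d (mod 109) for the divisors d until we hit 1:
103^1 ≡ 103 (mod 109)
103^2 ≡ 36 (mod 109)
103^3 ≡ 2 (mod 109)
103^4 ≡ 97 (mod 109)
103^6 ≡ 4 (mod 109)
103^9 ≡ 8 (mod 109)
103^12 ≡ 16 (mod 109)
103^18 ≡ 64 (mod 109)
103^27 ≡ 76 (mod 109)
103^36 ≡ 63 (mod 109)
103^54 ≡ 108 (mod 109)
103^108 ≡ 1 (mod 109) ✓
Hence ord(103) = 108.

108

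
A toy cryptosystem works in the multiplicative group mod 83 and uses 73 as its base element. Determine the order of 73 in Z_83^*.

82

Since 73 ∈ (Z/83Z)^×, its order divides φ(83) = 83 − 1 = 82 = 2 · 41.
Divisors of 82: 1, 2, 41, 82.
Compute 73^d (mod 83) for the divisors d until we hit 1:
73^1 ≡ 73 (mod 83)
73^2 ≡ 17 (mod 83)
73^41 ≡ 82 (mod 83)
73^82 ≡ 1 (mod 83) ✓
The smallest such exponent is 82, so the order of 73 is 82.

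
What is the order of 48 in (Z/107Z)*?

Since 48 ∈ (Z/107Z)^×, its order divides φ(107) = 107 − 1 = 106 = 2 · 53.
Divisors of 106: 1, 2, 53, 106.
Evaluate successive powers at the divisors of 106:
48^1 ≡ 48 (mod 107)
48^2 ≡ 57 (mod 107)
48^53 ≡ 1 (mod 107) ✓
The smallest such exponent is 53, so the order of 48 is 53.

53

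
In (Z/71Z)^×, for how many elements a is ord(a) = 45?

0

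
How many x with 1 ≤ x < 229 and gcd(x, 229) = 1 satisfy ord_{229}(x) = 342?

φ(229) = 229 − 1 = 228 = 2^2 · 3 · 19.
In a cyclic group of order 228, there are φ(d) elements of order d for each divisor d of 228, and zero for non-divisors.
Here 228 is not a multiple of 342, so there are no elements of order 342.

0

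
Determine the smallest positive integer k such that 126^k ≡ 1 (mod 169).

The order of 126 must divide φ(169) = φ(13^2) = 13·(13−1) = 156 = 2^2 · 3 · 13.
Divisors of 156: 1, 2, 3, 4, 6, 12, 13, 26, 39, 52, 78, 156.
Test each divisor d:
126^1 ≡ 126
126^2 ≡ 159
126^3 ≡ 92
126^4 ≡ 100
126^6 ≡ 14
126^12 ≡ 27
126^13 ≡ 22
126^26 ≡ 146
126^39 ≡ 1
Hence ord(126) = 39.

39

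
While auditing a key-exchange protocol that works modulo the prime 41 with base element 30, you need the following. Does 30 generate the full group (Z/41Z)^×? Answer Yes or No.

Yes

φ(41) = 41 − 1 = 40 = 2^3 · 5.
It suffices to check that the order of 30 is not a proper divisor of 40: compute 30^(40/q) for q ∈ {2, 5}.
30^20 ≡ 40 (mod 41)  [q = 2: ≢ 1 ✓]
30^8 ≡ 16 (mod 41)  [q = 5: ≢ 1 ✓]
None equal 1, so ord_41(30) = 40: 30 is a primitive root.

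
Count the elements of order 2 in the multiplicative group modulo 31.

φ(31) = 31 − 1 = 30 = 2 · 3 · 5.
Since (Z/31Z)^× is cyclic of order 30, the number of elements of order d is φ(d) when d | 30 and 0 otherwise.
2 | 30, and φ(2) = 2 − 1 = 1.

1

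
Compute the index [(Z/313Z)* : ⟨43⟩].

13

Since 43 ∈ (Z/313Z)^×, its order divides φ(313) = 313 − 1 = 312 = 2^3 · 3 · 13.
Divisors of 312: 1, 2, 3, 4, 6, 8, 12, 13, 24, 26, 39, 52, 78, 104, 156, 312.
Check 43^d mod 313 for each divisor in increasing order:
43^1 ≡ 43 (mod 313)
43^2 ≡ 284 (mod 313)
43^3 ≡ 5 (mod 313)
43^4 ≡ 215 (mod 313)
43^6 ≡ 25 (mod 313)
43^8 ≡ 214 (mod 313)
43^12 ≡ 312 (mod 313)
43^13 ≡ 270 (mod 313)
43^24 ≡ 1 (mod 313) ✓
Thus |⟨43⟩| = ord(43) = 24.
The index is φ(313) / ord(43) = 312 / 24 = 13.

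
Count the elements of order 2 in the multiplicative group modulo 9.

φ(9) = φ(3^2) = 3·(3−1) = 6 = 2 · 3.
In a cyclic group of order 6, there are φ(d) elements of order d for each divisor d of 6, and zero for non-divisors.
2 | 6, and φ(2) = 2 − 1 = 1.

1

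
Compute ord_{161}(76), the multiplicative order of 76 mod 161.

22

The order of 76 must divide φ(161) = φ(7·23) = (7−1)·(23−1) = 6·22 = 132 = 2^2 · 3 · 11.
Divisors of 132: 1, 2, 3, 4, 6, 11, 12, 22, 33, 44, 66, 132.
Compute 76^d (mod 161) for the divisors d until we hit 1:
76^1 ≡ 76
76^2 ≡ 141
76^3 ≡ 90
76^4 ≡ 78
76^6 ≡ 50
76^11 ≡ 160
76^12 ≡ 85
76^22 ≡ 1
Hence ord(76) = 22.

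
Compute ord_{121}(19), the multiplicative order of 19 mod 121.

110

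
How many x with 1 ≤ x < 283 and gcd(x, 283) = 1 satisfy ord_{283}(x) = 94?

46

φ(283) = 283 − 1 = 282 = 2 · 3 · 47.
In a cyclic group of order 282, there are φ(d) elements of order d for each divisor d of 282, and zero for non-divisors.
94 = 2 · 47 divides 282, and φ(94) = 46.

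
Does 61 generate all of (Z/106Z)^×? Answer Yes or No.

Yes

φ(106) = φ(2)·φ(53) = 1·52 = 52 = 2^2 · 13.
61 is a primitive root mod 106 iff 61^(φ(106)/q) ≢ 1 for every prime q | φ(106), i.e. q ∈ {2, 13}.
61^26 ≡ 105 (mod 106)  [q = 2: ≢ 1 ✓]
61^4 ≡ 15 (mod 106)  [q = 13: ≢ 1 ✓]
All checks pass, so 61 has order 52 and is a primitive root modulo 106.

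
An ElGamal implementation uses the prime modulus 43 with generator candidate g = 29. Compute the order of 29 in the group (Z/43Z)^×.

The order of 29 must divide φ(43) = 43 − 1 = 42 = 2 · 3 · 7.
Divisors of 42: 1, 2, 3, 6, 7, 14, 21, 42.
Compute 29^d (mod 43) for the divisors d until we hit 1:
29^1 ≡ 29 (mod 43)
29^2 ≡ 24 (mod 43)
29^3 ≡ 8 (mod 43)
29^6 ≡ 21 (mod 43)
29^7 ≡ 7 (mod 43)
29^14 ≡ 6 (mod 43)
29^21 ≡ 42 (mod 43)
29^42 ≡ 1 (mod 43) ✓
So ord_43(29) = 42.

42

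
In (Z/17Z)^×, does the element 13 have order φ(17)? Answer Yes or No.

No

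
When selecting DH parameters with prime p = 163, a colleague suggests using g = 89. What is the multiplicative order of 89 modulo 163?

ord(89) | φ(163) = 163 − 1 = 162 = 2 · 3^4.
Divisors of 162: 1, 2, 3, 6, 9, 18, 27, 54, 81, 162.
Check 89^d mod 163 for each divisor in increasing order:
89^1 ≡ 89
89^2 ≡ 97
89^3 ≡ 157
89^6 ≡ 36
89^9 ≡ 110
89^18 ≡ 38
89^27 ≡ 105
89^54 ≡ 104
89^81 ≡ 162
89^162 ≡ 1
Hence ord(89) = 162.

162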